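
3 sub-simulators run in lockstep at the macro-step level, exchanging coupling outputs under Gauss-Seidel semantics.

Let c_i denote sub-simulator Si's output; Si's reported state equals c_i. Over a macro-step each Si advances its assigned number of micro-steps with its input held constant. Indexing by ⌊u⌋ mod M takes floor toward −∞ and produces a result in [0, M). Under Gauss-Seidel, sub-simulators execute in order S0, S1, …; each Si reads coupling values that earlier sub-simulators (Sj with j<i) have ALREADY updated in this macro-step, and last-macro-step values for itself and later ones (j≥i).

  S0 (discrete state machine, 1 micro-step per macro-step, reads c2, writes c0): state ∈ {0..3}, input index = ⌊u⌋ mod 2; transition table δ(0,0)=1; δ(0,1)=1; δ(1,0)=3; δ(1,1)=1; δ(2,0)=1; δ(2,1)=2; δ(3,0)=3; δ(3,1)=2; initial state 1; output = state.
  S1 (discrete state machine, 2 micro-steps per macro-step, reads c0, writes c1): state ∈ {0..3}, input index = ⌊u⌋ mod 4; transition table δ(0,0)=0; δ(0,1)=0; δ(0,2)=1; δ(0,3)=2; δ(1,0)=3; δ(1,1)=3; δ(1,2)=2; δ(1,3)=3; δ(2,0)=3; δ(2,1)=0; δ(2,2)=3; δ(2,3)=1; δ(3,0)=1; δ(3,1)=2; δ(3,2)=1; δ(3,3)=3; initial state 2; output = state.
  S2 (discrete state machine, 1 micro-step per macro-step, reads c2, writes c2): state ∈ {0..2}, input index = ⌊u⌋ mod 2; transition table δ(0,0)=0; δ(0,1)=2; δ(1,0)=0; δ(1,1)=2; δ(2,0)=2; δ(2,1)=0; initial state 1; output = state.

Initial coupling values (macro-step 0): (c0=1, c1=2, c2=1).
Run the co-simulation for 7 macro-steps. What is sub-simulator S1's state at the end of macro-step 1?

macro 1: S0 reads c2=1 → after 1×micro: 1; S1 reads c0=1 → after 2×micro: 0; S2 reads c2=1 → after 1×micro: 2 ⇒ (c0=1, c1=0, c2=2)
macro 2: S0 reads c2=2 → after 1×micro: 3; S1 reads c0=3 → after 2×micro: 1; S2 reads c2=2 → after 1×micro: 2 ⇒ (c0=3, c1=1, c2=2)
macro 3: S0 reads c2=2 → after 1×micro: 3; S1 reads c0=3 → after 2×micro: 3; S2 reads c2=2 → after 1×micro: 2 ⇒ (c0=3, c1=3, c2=2)
macro 4: S0 reads c2=2 → after 1×micro: 3; S1 reads c0=3 → after 2×micro: 3; S2 reads c2=2 → after 1×micro: 2 ⇒ (c0=3, c1=3, c2=2)
macro 5: S0 reads c2=2 → after 1×micro: 3; S1 reads c0=3 → after 2×micro: 3; S2 reads c2=2 → after 1×micro: 2 ⇒ (c0=3, c1=3, c2=2)
macro 6: S0 reads c2=2 → after 1×micro: 3; S1 reads c0=3 → after 2×micro: 3; S2 reads c2=2 → after 1×micro: 2 ⇒ (c0=3, c1=3, c2=2)
macro 7: S0 reads c2=2 → after 1×micro: 3; S1 reads c0=3 → after 2×micro: 3; S2 reads c2=2 → after 1×micro: 2 ⇒ (c0=3, c1=3, c2=2)

S1 state at macro-step 1 = 0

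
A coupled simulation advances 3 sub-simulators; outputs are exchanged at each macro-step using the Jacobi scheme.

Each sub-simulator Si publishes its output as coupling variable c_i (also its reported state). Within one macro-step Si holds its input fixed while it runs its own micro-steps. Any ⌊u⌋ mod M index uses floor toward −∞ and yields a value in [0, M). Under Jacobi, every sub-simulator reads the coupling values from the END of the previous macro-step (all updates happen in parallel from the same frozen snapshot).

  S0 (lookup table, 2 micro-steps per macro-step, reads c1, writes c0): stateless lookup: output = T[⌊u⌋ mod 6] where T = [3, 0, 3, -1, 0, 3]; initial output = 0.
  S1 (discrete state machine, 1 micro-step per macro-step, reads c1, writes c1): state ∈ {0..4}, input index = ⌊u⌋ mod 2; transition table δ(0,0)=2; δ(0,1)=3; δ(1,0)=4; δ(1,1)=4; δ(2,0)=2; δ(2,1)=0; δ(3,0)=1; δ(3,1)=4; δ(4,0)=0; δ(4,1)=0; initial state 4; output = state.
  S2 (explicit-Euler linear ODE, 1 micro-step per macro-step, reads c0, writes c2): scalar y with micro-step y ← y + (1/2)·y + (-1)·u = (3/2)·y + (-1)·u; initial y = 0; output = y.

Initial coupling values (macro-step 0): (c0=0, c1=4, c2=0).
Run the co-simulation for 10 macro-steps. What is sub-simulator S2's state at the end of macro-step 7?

S2 state at macro-step 7 = -633/16

macro 1: S0 reads c1=4 → after 2×micro: 0; S1 reads c1=4 → after 1×micro: 0; S2 reads c0=0 → after 1×micro: 0 ⇒ (c0=0, c1=0, c2=0)
macro 2: S0 reads c1=0 → after 2×micro: 3; S1 reads c1=0 → after 1×micro: 2; S2 reads c0=0 → after 1×micro: 0 ⇒ (c0=3, c1=2, c2=0)
macro 3: S0 reads c1=2 → after 2×micro: 3; S1 reads c1=2 → after 1×micro: 2; S2 reads c0=3 → after 1×micro: -3 ⇒ (c0=3, c1=2, c2=-3)
macro 4: S0 reads c1=2 → after 2×micro: 3; S1 reads c1=2 → after 1×micro: 2; S2 reads c0=3 → after 1×micro: -15/2 ⇒ (c0=3, c1=2, c2=-15/2)
macro 5: S0 reads c1=2 → after 2×micro: 3; S1 reads c1=2 → after 1×micro: 2; S2 reads c0=3 → after 1×micro: -57/4 ⇒ (c0=3, c1=2, c2=-57/4)
macro 6: S0 reads c1=2 → after 2×micro: 3; S1 reads c1=2 → after 1×micro: 2; S2 reads c0=3 → after 1×micro: -195/8 ⇒ (c0=3, c1=2, c2=-195/8)
macro 7: S0 reads c1=2 → after 2×micro: 3; S1 reads c1=2 → after 1×micro: 2; S2 reads c0=3 → after 1×micro: -633/16 ⇒ (c0=3, c1=2, c2=-633/16)
macro 8: S0 reads c1=2 → after 2×micro: 3; S1 reads c1=2 → after 1×micro: 2; S2 reads c0=3 → after 1×micro: -1995/32 ⇒ (c0=3, c1=2, c2=-1995/32)
macro 9: S0 reads c1=2 → after 2×micro: 3; S1 reads c1=2 → after 1×micro: 2; S2 reads c0=3 → after 1×micro: -6177/64 ⇒ (c0=3, c1=2, c2=-6177/64)
macro 10: S0 reads c1=2 → after 2×micro: 3; S1 reads c1=2 → after 1×micro: 2; S2 reads c0=3 → after 1×micro: -18915/128 ⇒ (c0=3, c1=2, c2=-18915/128)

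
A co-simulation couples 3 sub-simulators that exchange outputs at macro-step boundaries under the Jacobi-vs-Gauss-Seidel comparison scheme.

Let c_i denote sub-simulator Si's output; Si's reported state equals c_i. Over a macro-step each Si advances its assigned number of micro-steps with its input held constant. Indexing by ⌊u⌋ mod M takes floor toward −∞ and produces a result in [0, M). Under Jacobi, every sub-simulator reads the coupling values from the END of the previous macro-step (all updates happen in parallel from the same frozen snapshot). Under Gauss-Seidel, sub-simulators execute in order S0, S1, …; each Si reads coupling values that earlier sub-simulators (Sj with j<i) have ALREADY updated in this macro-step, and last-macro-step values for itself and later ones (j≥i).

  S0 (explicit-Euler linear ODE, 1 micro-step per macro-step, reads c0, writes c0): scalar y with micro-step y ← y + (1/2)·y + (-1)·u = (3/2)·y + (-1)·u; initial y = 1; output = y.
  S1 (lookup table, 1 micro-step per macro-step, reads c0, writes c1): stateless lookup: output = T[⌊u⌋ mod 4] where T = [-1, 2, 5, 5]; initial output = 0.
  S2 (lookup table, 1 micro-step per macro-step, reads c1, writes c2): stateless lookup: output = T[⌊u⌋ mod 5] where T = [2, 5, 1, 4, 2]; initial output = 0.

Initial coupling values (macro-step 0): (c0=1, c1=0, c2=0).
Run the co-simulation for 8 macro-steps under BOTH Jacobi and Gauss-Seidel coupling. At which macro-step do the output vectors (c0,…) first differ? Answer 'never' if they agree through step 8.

first divergence at macro-step: 1

[Jacobi] macro 1: S0 reads c0=1 → after 1×micro: 1/2; S1 reads c0=1 → after 1×micro: 2; S2 reads c1=0 → after 1×micro: 2 ⇒ (c0=1/2, c1=2, c2=2)
[Jacobi] macro 2: S0 reads c0=1/2 → after 1×micro: 1/4; S1 reads c0=1/2 → after 1×micro: -1; S2 reads c1=2 → after 1×micro: 1 ⇒ (c0=1/4, c1=-1, c2=1)
[Jacobi] macro 3: S0 reads c0=1/4 → after 1×micro: 1/8; S1 reads c0=1/4 → after 1×micro: -1; S2 reads c1=-1 → after 1×micro: 2 ⇒ (c0=1/8, c1=-1, c2=2)
[Jacobi] macro 4: S0 reads c0=1/8 → after 1×micro: 1/16; S1 reads c0=1/8 → after 1×micro: -1; S2 reads c1=-1 → after 1×micro: 2 ⇒ (c0=1/16, c1=-1, c2=2)
[Jacobi] macro 5: S0 reads c0=1/16 → after 1×micro: 1/32; S1 reads c0=1/16 → after 1×micro: -1; S2 reads c1=-1 → after 1×micro: 2 ⇒ (c0=1/32, c1=-1, c2=2)
[Jacobi] macro 6: S0 reads c0=1/32 → after 1×micro: 1/64; S1 reads c0=1/32 → after 1×micro: -1; S2 reads c1=-1 → after 1×micro: 2 ⇒ (c0=1/64, c1=-1, c2=2)
[Jacobi] macro 7: S0 reads c0=1/64 → after 1×micro: 1/128; S1 reads c0=1/64 → after 1×micro: -1; S2 reads c1=-1 → after 1×micro: 2 ⇒ (c0=1/128, c1=-1, c2=2)
[Jacobi] macro 8: S0 reads c0=1/128 → after 1×micro: 1/256; S1 reads c0=1/128 → after 1×micro: -1; S2 reads c1=-1 → after 1×micro: 2 ⇒ (c0=1/256, c1=-1, c2=2)
[Gauss-Seidel] macro 1: S0 reads c0=1 → after 1×micro: 1/2; S1 reads c0=1/2 → after 1×micro: -1; S2 reads c1=-1 → after 1×micro: 2 ⇒ (c0=1/2, c1=-1, c2=2)
[Gauss-Seidel] macro 2: S0 reads c0=1/2 → after 1×micro: 1/4; S1 reads c0=1/4 → after 1×micro: -1; S2 reads c1=-1 → after 1×micro: 2 ⇒ (c0=1/4, c1=-1, c2=2)
[Gauss-Seidel] macro 3: S0 reads c0=1/4 → after 1×micro: 1/8; S1 reads c0=1/8 → after 1×micro: -1; S2 reads c1=-1 → after 1×micro: 2 ⇒ (c0=1/8, c1=-1, c2=2)
[Gauss-Seidel] macro 4: S0 reads c0=1/8 → after 1×micro: 1/16; S1 reads c0=1/16 → after 1×micro: -1; S2 reads c1=-1 → after 1×micro: 2 ⇒ (c0=1/16, c1=-1, c2=2)
[Gauss-Seidel] macro 5: S0 reads c0=1/16 → after 1×micro: 1/32; S1 reads c0=1/32 → after 1×micro: -1; S2 reads c1=-1 → after 1×micro: 2 ⇒ (c0=1/32, c1=-1, c2=2)
[Gauss-Seidel] macro 6: S0 reads c0=1/32 → after 1×micro: 1/64; S1 reads c0=1/64 → after 1×micro: -1; S2 reads c1=-1 → after 1×micro: 2 ⇒ (c0=1/64, c1=-1, c2=2)
[Gauss-Seidel] macro 7: S0 reads c0=1/64 → after 1×micro: 1/128; S1 reads c0=1/128 → after 1×micro: -1; S2 reads c1=-1 → after 1×micro: 2 ⇒ (c0=1/128, c1=-1, c2=2)
[Gauss-Seidel] macro 8: S0 reads c0=1/128 → after 1×micro: 1/256; S1 reads c0=1/256 → after 1×micro: -1; S2 reads c1=-1 → after 1×micro: 2 ⇒ (c0=1/256, c1=-1, c2=2)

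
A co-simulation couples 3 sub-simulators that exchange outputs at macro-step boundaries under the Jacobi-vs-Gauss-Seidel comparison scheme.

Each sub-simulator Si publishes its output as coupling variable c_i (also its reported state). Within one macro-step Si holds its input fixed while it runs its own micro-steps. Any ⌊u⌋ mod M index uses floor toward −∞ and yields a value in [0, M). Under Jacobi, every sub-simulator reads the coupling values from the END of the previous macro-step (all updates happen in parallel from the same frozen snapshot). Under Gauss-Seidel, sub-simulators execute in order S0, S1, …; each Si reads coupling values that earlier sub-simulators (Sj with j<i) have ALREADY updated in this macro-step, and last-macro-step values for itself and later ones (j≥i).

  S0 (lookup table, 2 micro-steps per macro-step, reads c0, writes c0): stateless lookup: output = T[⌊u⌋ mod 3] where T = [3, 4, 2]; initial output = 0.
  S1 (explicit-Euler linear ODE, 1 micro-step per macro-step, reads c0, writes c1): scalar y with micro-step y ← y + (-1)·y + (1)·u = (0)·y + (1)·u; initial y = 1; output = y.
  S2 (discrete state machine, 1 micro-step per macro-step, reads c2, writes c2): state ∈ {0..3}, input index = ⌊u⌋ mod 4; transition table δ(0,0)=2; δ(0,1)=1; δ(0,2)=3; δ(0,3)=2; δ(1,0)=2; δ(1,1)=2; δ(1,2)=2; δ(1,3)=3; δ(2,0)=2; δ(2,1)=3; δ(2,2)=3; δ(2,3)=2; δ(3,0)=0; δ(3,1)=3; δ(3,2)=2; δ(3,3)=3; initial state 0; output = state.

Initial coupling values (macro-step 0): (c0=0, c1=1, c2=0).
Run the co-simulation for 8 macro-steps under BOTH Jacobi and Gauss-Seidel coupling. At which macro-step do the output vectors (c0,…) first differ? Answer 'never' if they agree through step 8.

first divergence at macro-step: 1

[Jacobi] macro 1: S0 reads c0=0 → after 2×micro: 3; S1 reads c0=0 → after 1×micro: 0; S2 reads c2=0 → after 1×micro: 2 ⇒ (c0=3, c1=0, c2=2)
[Jacobi] macro 2: S0 reads c0=3 → after 2×micro: 3; S1 reads c0=3 → after 1×micro: 3; S2 reads c2=2 → after 1×micro: 3 ⇒ (c0=3, c1=3, c2=3)
[Jacobi] macro 3: S0 reads c0=3 → after 2×micro: 3; S1 reads c0=3 → after 1×micro: 3; S2 reads c2=3 → after 1×micro: 3 ⇒ (c0=3, c1=3, c2=3)
[Jacobi] macro 4: S0 reads c0=3 → after 2×micro: 3; S1 reads c0=3 → after 1×micro: 3; S2 reads c2=3 → after 1×micro: 3 ⇒ (c0=3, c1=3, c2=3)
[Jacobi] macro 5: S0 reads c0=3 → after 2×micro: 3; S1 reads c0=3 → after 1×micro: 3; S2 reads c2=3 → after 1×micro: 3 ⇒ (c0=3, c1=3, c2=3)
[Jacobi] macro 6: S0 reads c0=3 → after 2×micro: 3; S1 reads c0=3 → after 1×micro: 3; S2 reads c2=3 → after 1×micro: 3 ⇒ (c0=3, c1=3, c2=3)
[Jacobi] macro 7: S0 reads c0=3 → after 2×micro: 3; S1 reads c0=3 → after 1×micro: 3; S2 reads c2=3 → after 1×micro: 3 ⇒ (c0=3, c1=3, c2=3)
[Jacobi] macro 8: S0 reads c0=3 → after 2×micro: 3; S1 reads c0=3 → after 1×micro: 3; S2 reads c2=3 → after 1×micro: 3 ⇒ (c0=3, c1=3, c2=3)
[Gauss-Seidel] macro 1: S0 reads c0=0 → after 2×micro: 3; S1 reads c0=3 → after 1×micro: 3; S2 reads c2=0 → after 1×micro: 2 ⇒ (c0=3, c1=3, c2=2)
[Gauss-Seidel] macro 2: S0 reads c0=3 → after 2×micro: 3; S1 reads c0=3 → after 1×micro: 3; S2 reads c2=2 → after 1×micro: 3 ⇒ (c0=3, c1=3, c2=3)
[Gauss-Seidel] macro 3: S0 reads c0=3 → after 2×micro: 3; S1 reads c0=3 → after 1×micro: 3; S2 reads c2=3 → after 1×micro: 3 ⇒ (c0=3, c1=3, c2=3)
[Gauss-Seidel] macro 4: S0 reads c0=3 → after 2×micro: 3; S1 reads c0=3 → after 1×micro: 3; S2 reads c2=3 → after 1×micro: 3 ⇒ (c0=3, c1=3, c2=3)
[Gauss-Seidel] macro 5: S0 reads c0=3 → after 2×micro: 3; S1 reads c0=3 → after 1×micro: 3; S2 reads c2=3 → after 1×micro: 3 ⇒ (c0=3, c1=3, c2=3)
[Gauss-Seidel] macro 6: S0 reads c0=3 → after 2×micro: 3; S1 reads c0=3 → after 1×micro: 3; S2 reads c2=3 → after 1×micro: 3 ⇒ (c0=3, c1=3, c2=3)
[Gauss-Seidel] macro 7: S0 reads c0=3 → after 2×micro: 3; S1 reads c0=3 → after 1×micro: 3; S2 reads c2=3 → after 1×micro: 3 ⇒ (c0=3, c1=3, c2=3)
[Gauss-Seidel] macro 8: S0 reads c0=3 → after 2×micro: 3; S1 reads c0=3 → after 1×micro: 3; S2 reads c2=3 → after 1×micro: 3 ⇒ (c0=3, c1=3, c2=3)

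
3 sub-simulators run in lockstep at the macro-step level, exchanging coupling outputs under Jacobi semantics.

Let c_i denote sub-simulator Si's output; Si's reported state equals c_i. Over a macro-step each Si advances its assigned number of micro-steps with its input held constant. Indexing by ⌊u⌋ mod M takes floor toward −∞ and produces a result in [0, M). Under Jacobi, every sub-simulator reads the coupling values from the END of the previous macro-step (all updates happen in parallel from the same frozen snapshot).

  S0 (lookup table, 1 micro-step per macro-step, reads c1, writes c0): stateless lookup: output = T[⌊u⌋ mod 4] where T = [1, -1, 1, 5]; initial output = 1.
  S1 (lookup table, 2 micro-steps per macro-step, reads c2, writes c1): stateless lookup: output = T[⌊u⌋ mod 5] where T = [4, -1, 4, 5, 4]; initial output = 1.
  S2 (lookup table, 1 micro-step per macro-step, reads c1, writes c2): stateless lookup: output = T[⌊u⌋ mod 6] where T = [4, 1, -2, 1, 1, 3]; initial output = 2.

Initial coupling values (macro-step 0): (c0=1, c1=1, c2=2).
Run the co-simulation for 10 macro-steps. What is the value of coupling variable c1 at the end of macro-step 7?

c1 at macro-step 7 = 5

macro 1: S0 reads c1=1 → after 1×micro: -1; S1 reads c2=2 → after 2×micro: 4; S2 reads c1=1 → after 1×micro: 1 ⇒ (c0=-1, c1=4, c2=1)
macro 2: S0 reads c1=4 → after 1×micro: 1; S1 reads c2=1 → after 2×micro: -1; S2 reads c1=4 → after 1×micro: 1 ⇒ (c0=1, c1=-1, c2=1)
macro 3: S0 reads c1=-1 → after 1×micro: 5; S1 reads c2=1 → after 2×micro: -1; S2 reads c1=-1 → after 1×micro: 3 ⇒ (c0=5, c1=-1, c2=3)
macro 4: S0 reads c1=-1 → after 1×micro: 5; S1 reads c2=3 → after 2×micro: 5; S2 reads c1=-1 → after 1×micro: 3 ⇒ (c0=5, c1=5, c2=3)
macro 5: S0 reads c1=5 → after 1×micro: -1; S1 reads c2=3 → after 2×micro: 5; S2 reads c1=5 → after 1×micro: 3 ⇒ (c0=-1, c1=5, c2=3)
macro 6: S0 reads c1=5 → after 1×micro: -1; S1 reads c2=3 → after 2×micro: 5; S2 reads c1=5 → after 1×micro: 3 ⇒ (c0=-1, c1=5, c2=3)
macro 7: S0 reads c1=5 → after 1×micro: -1; S1 reads c2=3 → after 2×micro: 5; S2 reads c1=5 → after 1×micro: 3 ⇒ (c0=-1, c1=5, c2=3)
macro 8: S0 reads c1=5 → after 1×micro: -1; S1 reads c2=3 → after 2×micro: 5; S2 reads c1=5 → after 1×micro: 3 ⇒ (c0=-1, c1=5, c2=3)
macro 9: S0 reads c1=5 → after 1×micro: -1; S1 reads c2=3 → after 2×micro: 5; S2 reads c1=5 → after 1×micro: 3 ⇒ (c0=-1, c1=5, c2=3)
macro 10: S0 reads c1=5 → after 1×micro: -1; S1 reads c2=3 → after 2×micro: 5; S2 reads c1=5 → after 1×micro: 3 ⇒ (c0=-1, c1=5, c2=3)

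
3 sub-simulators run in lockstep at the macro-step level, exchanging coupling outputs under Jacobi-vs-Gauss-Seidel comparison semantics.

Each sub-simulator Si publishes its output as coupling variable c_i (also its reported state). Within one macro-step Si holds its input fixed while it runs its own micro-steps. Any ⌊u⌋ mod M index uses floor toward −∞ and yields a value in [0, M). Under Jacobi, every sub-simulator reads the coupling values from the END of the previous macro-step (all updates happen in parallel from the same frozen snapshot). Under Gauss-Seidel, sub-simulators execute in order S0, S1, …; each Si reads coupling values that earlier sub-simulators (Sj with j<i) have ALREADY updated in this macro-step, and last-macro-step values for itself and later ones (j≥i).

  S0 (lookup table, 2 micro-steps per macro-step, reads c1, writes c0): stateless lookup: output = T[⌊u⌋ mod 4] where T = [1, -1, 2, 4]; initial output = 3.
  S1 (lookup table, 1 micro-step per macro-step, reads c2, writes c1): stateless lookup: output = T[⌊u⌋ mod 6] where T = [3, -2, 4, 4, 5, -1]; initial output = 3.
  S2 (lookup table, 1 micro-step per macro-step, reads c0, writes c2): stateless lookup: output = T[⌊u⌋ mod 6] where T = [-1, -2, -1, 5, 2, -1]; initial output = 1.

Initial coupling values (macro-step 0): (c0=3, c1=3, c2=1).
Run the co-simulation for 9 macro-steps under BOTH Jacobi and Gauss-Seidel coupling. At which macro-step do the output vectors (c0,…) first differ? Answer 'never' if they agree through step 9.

first divergence at macro-step: 1

[Jacobi] macro 1: S0 reads c1=3 → after 2×micro: 4; S1 reads c2=1 → after 1×micro: -2; S2 reads c0=3 → after 1×micro: 5 ⇒ (c0=4, c1=-2, c2=5)
[Jacobi] macro 2: S0 reads c1=-2 → after 2×micro: 2; S1 reads c2=5 → after 1×micro: -1; S2 reads c0=4 → after 1×micro: 2 ⇒ (c0=2, c1=-1, c2=2)
[Jacobi] macro 3: S0 reads c1=-1 → after 2×micro: 4; S1 reads c2=2 → after 1×micro: 4; S2 reads c0=2 → after 1×micro: -1 ⇒ (c0=4, c1=4, c2=-1)
[Jacobi] macro 4: S0 reads c1=4 → after 2×micro: 1; S1 reads c2=-1 → after 1×micro: -1; S2 reads c0=4 → after 1×micro: 2 ⇒ (c0=1, c1=-1, c2=2)
[Jacobi] macro 5: S0 reads c1=-1 → after 2×micro: 4; S1 reads c2=2 → after 1×micro: 4; S2 reads c0=1 → after 1×micro: -2 ⇒ (c0=4, c1=4, c2=-2)
[Jacobi] macro 6: S0 reads c1=4 → after 2×micro: 1; S1 reads c2=-2 → after 1×micro: 5; S2 reads c0=4 → after 1×micro: 2 ⇒ (c0=1, c1=5, c2=2)
[Jacobi] macro 7: S0 reads c1=5 → after 2×micro: -1; S1 reads c2=2 → after 1×micro: 4; S2 reads c0=1 → after 1×micro: -2 ⇒ (c0=-1, c1=4, c2=-2)
[Jacobi] macro 8: S0 reads c1=4 → after 2×micro: 1; S1 reads c2=-2 → after 1×micro: 5; S2 reads c0=-1 → after 1×micro: -1 ⇒ (c0=1, c1=5, c2=-1)
[Jacobi] macro 9: S0 reads c1=5 → after 2×micro: -1; S1 reads c2=-1 → after 1×micro: -1; S2 reads c0=1 → after 1×micro: -2 ⇒ (c0=-1, c1=-1, c2=-2)
[Gauss-Seidel] macro 1: S0 reads c1=3 → after 2×micro: 4; S1 reads c2=1 → after 1×micro: -2; S2 reads c0=4 → after 1×micro: 2 ⇒ (c0=4, c1=-2, c2=2)
[Gauss-Seidel] macro 2: S0 reads c1=-2 → after 2×micro: 2; S1 reads c2=2 → after 1×micro: 4; S2 reads c0=2 → after 1×micro: -1 ⇒ (c0=2, c1=4, c2=-1)
[Gauss-Seidel] macro 3: S0 reads c1=4 → after 2×micro: 1; S1 reads c2=-1 → after 1×micro: -1; S2 reads c0=1 → after 1×micro: -2 ⇒ (c0=1, c1=-1, c2=-2)
[Gauss-Seidel] macro 4: S0 reads c1=-1 → after 2×micro: 4; S1 reads c2=-2 → after 1×micro: 5; S2 reads c0=4 → after 1×micro: 2 ⇒ (c0=4, c1=5, c2=2)
[Gauss-Seidel] macro 5: S0 reads c1=5 → after 2×micro: -1; S1 reads c2=2 → after 1×micro: 4; S2 reads c0=-1 → after 1×micro: -1 ⇒ (c0=-1, c1=4, c2=-1)
[Gauss-Seidel] macro 6: S0 reads c1=4 → after 2×micro: 1; S1 reads c2=-1 → after 1×micro: -1; S2 reads c0=1 → after 1×micro: -2 ⇒ (c0=1, c1=-1, c2=-2)
[Gauss-Seidel] macro 7: S0 reads c1=-1 → after 2×micro: 4; S1 reads c2=-2 → after 1×micro: 5; S2 reads c0=4 → after 1×micro: 2 ⇒ (c0=4, c1=5, c2=2)
[Gauss-Seidel] macro 8: S0 reads c1=5 → after 2×micro: -1; S1 reads c2=2 → after 1×micro: 4; S2 reads c0=-1 → after 1×micro: -1 ⇒ (c0=-1, c1=4, c2=-1)
[Gauss-Seidel] macro 9: S0 reads c1=4 → after 2×micro: 1; S1 reads c2=-1 → after 1×micro: -1; S2 reads c0=1 → after 1×micro: -2 ⇒ (c0=1, c1=-1, c2=-2)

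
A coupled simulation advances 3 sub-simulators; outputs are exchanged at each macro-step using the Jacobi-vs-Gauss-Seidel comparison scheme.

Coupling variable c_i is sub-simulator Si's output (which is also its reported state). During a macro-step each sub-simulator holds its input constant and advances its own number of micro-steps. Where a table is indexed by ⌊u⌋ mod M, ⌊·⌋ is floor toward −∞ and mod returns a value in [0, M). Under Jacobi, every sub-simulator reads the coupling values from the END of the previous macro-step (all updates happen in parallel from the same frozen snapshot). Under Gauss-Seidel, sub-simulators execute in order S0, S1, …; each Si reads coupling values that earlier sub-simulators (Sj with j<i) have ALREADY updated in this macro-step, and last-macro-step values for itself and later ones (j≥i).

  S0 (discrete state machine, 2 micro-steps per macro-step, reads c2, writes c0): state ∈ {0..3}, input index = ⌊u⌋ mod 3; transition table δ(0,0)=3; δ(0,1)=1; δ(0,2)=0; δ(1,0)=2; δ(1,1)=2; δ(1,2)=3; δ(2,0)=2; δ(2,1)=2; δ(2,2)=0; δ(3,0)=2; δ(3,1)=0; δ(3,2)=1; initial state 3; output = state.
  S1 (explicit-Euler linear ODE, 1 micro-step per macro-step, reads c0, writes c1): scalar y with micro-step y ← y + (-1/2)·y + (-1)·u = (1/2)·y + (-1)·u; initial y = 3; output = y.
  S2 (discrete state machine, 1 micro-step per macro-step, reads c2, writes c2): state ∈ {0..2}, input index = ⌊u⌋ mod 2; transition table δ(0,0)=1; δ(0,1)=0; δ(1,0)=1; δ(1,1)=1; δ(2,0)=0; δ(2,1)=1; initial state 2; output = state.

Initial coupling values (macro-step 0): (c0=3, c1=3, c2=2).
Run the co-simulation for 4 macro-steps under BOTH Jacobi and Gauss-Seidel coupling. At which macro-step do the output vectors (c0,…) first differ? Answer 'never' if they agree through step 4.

[Jacobi] macro 1: S0 reads c2=2 → after 2×micro: 3; S1 reads c0=3 → after 1×micro: -3/2; S2 reads c2=2 → after 1×micro: 0 ⇒ (c0=3, c1=-3/2, c2=0)
[Jacobi] macro 2: S0 reads c2=0 → after 2×micro: 2; S1 reads c0=3 → after 1×micro: -15/4; S2 reads c2=0 → after 1×micro: 1 ⇒ (c0=2, c1=-15/4, c2=1)
[Jacobi] macro 3: S0 reads c2=1 → after 2×micro: 2; S1 reads c0=2 → after 1×micro: -31/8; S2 reads c2=1 → after 1×micro: 1 ⇒ (c0=2, c1=-31/8, c2=1)
[Jacobi] macro 4: S0 reads c2=1 → after 2×micro: 2; S1 reads c0=2 → after 1×micro: -63/16; S2 reads c2=1 → after 1×micro: 1 ⇒ (c0=2, c1=-63/16, c2=1)
[Gauss-Seidel] macro 1: S0 reads c2=2 → after 2×micro: 3; S1 reads c0=3 → after 1×micro: -3/2; S2 reads c2=2 → after 1×micro: 0 ⇒ (c0=3, c1=-3/2, c2=0)
[Gauss-Seidel] macro 2: S0 reads c2=0 → after 2×micro: 2; S1 reads c0=2 → after 1×micro: -11/4; S2 reads c2=0 → after 1×micro: 1 ⇒ (c0=2, c1=-11/4, c2=1)
[Gauss-Seidel] macro 3: S0 reads c2=1 → after 2×micro: 2; S1 reads c0=2 → after 1×micro: -27/8; S2 reads c2=1 → after 1×micro: 1 ⇒ (c0=2, c1=-27/8, c2=1)
[Gauss-Seidel] macro 4: S0 reads c2=1 → after 2×micro: 2; S1 reads c0=2 → after 1×micro: -59/16; S2 reads c2=1 → after 1×micro: 1 ⇒ (c0=2, c1=-59/16, c2=1)

first divergence at macro-step: 2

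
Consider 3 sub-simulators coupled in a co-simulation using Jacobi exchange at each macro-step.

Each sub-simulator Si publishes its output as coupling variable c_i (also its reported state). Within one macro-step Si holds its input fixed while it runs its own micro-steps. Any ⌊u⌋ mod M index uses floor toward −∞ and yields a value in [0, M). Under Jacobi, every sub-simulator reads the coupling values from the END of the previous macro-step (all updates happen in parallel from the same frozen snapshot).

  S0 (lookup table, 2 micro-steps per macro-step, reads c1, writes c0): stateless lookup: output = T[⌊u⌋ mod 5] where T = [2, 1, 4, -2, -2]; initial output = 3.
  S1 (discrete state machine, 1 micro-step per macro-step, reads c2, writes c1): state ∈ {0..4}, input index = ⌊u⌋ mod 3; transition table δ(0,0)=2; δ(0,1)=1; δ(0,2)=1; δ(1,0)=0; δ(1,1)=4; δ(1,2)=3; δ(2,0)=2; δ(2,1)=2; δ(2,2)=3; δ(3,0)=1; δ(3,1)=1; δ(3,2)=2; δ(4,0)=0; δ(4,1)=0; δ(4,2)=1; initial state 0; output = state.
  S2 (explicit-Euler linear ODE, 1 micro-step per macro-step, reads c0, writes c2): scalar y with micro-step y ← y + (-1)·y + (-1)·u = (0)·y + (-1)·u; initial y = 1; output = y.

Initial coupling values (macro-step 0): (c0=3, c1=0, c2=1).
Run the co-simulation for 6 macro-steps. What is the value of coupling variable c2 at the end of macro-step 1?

c2 at macro-step 1 = -3

macro 1: S0 reads c1=0 → after 2×micro: 2; S1 reads c2=1 → after 1×micro: 1; S2 reads c0=3 → after 1×micro: -3 ⇒ (c0=2, c1=1, c2=-3)
macro 2: S0 reads c1=1 → after 2×micro: 1; S1 reads c2=-3 → after 1×micro: 0; S2 reads c0=2 → after 1×micro: -2 ⇒ (c0=1, c1=0, c2=-2)
macro 3: S0 reads c1=0 → after 2×micro: 2; S1 reads c2=-2 → after 1×micro: 1; S2 reads c0=1 → after 1×micro: -1 ⇒ (c0=2, c1=1, c2=-1)
macro 4: S0 reads c1=1 → after 2×micro: 1; S1 reads c2=-1 → after 1×micro: 3; S2 reads c0=2 → after 1×micro: -2 ⇒ (c0=1, c1=3, c2=-2)
macro 5: S0 reads c1=3 → after 2×micro: -2; S1 reads c2=-2 → after 1×micro: 1; S2 reads c0=1 → after 1×micro: -1 ⇒ (c0=-2, c1=1, c2=-1)
macro 6: S0 reads c1=1 → after 2×micro: 1; S1 reads c2=-1 → after 1×micro: 3; S2 reads c0=-2 → after 1×micro: 2 ⇒ (c0=1, c1=3, c2=2)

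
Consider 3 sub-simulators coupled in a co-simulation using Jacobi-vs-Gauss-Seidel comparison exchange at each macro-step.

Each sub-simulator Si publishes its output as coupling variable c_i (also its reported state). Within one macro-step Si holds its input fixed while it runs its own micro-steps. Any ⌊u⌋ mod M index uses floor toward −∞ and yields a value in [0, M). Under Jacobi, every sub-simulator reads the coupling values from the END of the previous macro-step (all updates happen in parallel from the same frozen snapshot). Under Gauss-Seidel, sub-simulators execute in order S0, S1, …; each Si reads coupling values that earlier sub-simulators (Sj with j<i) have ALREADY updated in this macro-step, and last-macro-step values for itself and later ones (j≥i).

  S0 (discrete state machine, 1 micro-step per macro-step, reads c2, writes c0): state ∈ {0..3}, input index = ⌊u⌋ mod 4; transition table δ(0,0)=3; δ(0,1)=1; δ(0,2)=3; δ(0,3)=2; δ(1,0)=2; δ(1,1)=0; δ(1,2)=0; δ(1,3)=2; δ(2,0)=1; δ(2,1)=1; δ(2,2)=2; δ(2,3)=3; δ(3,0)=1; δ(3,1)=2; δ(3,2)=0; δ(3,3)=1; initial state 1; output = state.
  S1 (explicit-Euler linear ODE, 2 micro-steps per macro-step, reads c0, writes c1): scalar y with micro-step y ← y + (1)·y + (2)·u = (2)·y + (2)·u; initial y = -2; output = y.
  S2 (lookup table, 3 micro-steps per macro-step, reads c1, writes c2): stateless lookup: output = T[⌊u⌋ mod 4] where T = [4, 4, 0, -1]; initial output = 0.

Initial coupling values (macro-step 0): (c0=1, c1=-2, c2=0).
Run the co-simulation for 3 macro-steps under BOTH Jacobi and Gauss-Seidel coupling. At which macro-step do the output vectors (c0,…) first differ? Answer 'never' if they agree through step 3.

[Jacobi] macro 1: S0 reads c2=0 → after 1×micro: 2; S1 reads c0=1 → after 2×micro: -2; S2 reads c1=-2 → after 3×micro: 0 ⇒ (c0=2, c1=-2, c2=0)
[Jacobi] macro 2: S0 reads c2=0 → after 1×micro: 1; S1 reads c0=2 → after 2×micro: 4; S2 reads c1=-2 → after 3×micro: 0 ⇒ (c0=1, c1=4, c2=0)
[Jacobi] macro 3: S0 reads c2=0 → after 1×micro: 2; S1 reads c0=1 → after 2×micro: 22; S2 reads c1=4 → after 3×micro: 4 ⇒ (c0=2, c1=22, c2=4)
[Gauss-Seidel] macro 1: S0 reads c2=0 → after 1×micro: 2; S1 reads c0=2 → after 2×micro: 4; S2 reads c1=4 → after 3×micro: 4 ⇒ (c0=2, c1=4, c2=4)
[Gauss-Seidel] macro 2: S0 reads c2=4 → after 1×micro: 1; S1 reads c0=1 → after 2×micro: 22; S2 reads c1=22 → after 3×micro: 0 ⇒ (c0=1, c1=22, c2=0)
[Gauss-Seidel] macro 3: S0 reads c2=0 → after 1×micro: 2; S1 reads c0=2 → after 2×micro: 100; S2 reads c1=100 → after 3×micro: 4 ⇒ (c0=2, c1=100, c2=4)

first divergence at macro-step: 1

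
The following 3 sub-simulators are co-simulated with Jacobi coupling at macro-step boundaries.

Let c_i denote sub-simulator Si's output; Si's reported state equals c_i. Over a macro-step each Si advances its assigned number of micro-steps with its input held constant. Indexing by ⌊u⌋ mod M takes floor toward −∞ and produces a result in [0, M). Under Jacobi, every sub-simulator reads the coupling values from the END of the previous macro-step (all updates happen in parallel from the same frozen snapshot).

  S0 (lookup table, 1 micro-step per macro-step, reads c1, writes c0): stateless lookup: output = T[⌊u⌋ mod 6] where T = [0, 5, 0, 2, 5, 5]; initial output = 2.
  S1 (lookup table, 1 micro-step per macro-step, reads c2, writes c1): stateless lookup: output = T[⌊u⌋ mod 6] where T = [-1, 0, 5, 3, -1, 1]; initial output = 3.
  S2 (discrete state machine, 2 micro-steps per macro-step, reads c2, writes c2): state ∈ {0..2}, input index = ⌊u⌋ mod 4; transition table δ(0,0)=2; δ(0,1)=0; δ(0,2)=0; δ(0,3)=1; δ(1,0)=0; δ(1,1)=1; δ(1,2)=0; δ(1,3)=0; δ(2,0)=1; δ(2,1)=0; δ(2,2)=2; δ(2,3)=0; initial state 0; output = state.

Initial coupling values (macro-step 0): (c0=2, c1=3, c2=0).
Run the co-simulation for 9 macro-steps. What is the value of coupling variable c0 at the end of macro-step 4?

c0 at macro-step 4 = 0

macro 1: S0 reads c1=3 → after 1×micro: 2; S1 reads c2=0 → after 1×micro: -1; S2 reads c2=0 → after 2×micro: 1 ⇒ (c0=2, c1=-1, c2=1)
macro 2: S0 reads c1=-1 → after 1×micro: 5; S1 reads c2=1 → after 1×micro: 0; S2 reads c2=1 → after 2×micro: 1 ⇒ (c0=5, c1=0, c2=1)
macro 3: S0 reads c1=0 → after 1×micro: 0; S1 reads c2=1 → after 1×micro: 0; S2 reads c2=1 → after 2×micro: 1 ⇒ (c0=0, c1=0, c2=1)
macro 4: S0 reads c1=0 → after 1×micro: 0; S1 reads c2=1 → after 1×micro: 0; S2 reads c2=1 → after 2×micro: 1 ⇒ (c0=0, c1=0, c2=1)
macro 5: S0 reads c1=0 → after 1×micro: 0; S1 reads c2=1 → after 1×micro: 0; S2 reads c2=1 → after 2×micro: 1 ⇒ (c0=0, c1=0, c2=1)
macro 6: S0 reads c1=0 → after 1×micro: 0; S1 reads c2=1 → after 1×micro: 0; S2 reads c2=1 → after 2×micro: 1 ⇒ (c0=0, c1=0, c2=1)
macro 7: S0 reads c1=0 → after 1×micro: 0; S1 reads c2=1 → after 1×micro: 0; S2 reads c2=1 → after 2×micro: 1 ⇒ (c0=0, c1=0, c2=1)
macro 8: S0 reads c1=0 → after 1×micro: 0; S1 reads c2=1 → after 1×micro: 0; S2 reads c2=1 → after 2×micro: 1 ⇒ (c0=0, c1=0, c2=1)
macro 9: S0 reads c1=0 → after 1×micro: 0; S1 reads c2=1 → after 1×micro: 0; S2 reads c2=1 → after 2×micro: 1 ⇒ (c0=0, c1=0, c2=1)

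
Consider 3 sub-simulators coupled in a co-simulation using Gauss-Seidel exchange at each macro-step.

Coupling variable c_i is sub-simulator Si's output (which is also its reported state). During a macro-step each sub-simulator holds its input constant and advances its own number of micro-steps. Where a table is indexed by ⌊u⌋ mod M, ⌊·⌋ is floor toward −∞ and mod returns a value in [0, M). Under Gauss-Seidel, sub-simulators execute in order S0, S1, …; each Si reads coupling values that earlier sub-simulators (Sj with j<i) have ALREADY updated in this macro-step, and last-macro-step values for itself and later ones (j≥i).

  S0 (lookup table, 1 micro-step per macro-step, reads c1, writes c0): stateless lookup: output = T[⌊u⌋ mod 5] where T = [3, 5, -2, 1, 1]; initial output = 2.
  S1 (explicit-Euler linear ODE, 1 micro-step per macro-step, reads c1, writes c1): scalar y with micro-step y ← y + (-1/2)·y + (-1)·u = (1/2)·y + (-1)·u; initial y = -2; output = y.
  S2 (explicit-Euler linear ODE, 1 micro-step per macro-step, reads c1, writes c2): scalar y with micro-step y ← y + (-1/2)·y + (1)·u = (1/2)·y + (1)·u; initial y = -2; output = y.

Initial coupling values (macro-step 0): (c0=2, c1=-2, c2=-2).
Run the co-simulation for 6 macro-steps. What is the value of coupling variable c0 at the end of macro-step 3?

macro 1: S0 reads c1=-2 → after 1×micro: 1; S1 reads c1=-2 → after 1×micro: 1; S2 reads c1=1 → after 1×micro: 0 ⇒ (c0=1, c1=1, c2=0)
macro 2: S0 reads c1=1 → after 1×micro: 5; S1 reads c1=1 → after 1×micro: -1/2; S2 reads c1=-1/2 → after 1×micro: -1/2 ⇒ (c0=5, c1=-1/2, c2=-1/2)
macro 3: S0 reads c1=-1/2 → after 1×micro: 1; S1 reads c1=-1/2 → after 1×micro: 1/4; S2 reads c1=1/4 → after 1×micro: 0 ⇒ (c0=1, c1=1/4, c2=0)
macro 4: S0 reads c1=1/4 → after 1×micro: 3; S1 reads c1=1/4 → after 1×micro: -1/8; S2 reads c1=-1/8 → after 1×micro: -1/8 ⇒ (c0=3, c1=-1/8, c2=-1/8)
macro 5: S0 reads c1=-1/8 → after 1×micro: 1; S1 reads c1=-1/8 → after 1×micro: 1/16; S2 reads c1=1/16 → after 1×micro: 0 ⇒ (c0=1, c1=1/16, c2=0)
macro 6: S0 reads c1=1/16 → after 1×micro: 3; S1 reads c1=1/16 → after 1×micro: -1/32; S2 reads c1=-1/32 → after 1×micro: -1/32 ⇒ (c0=3, c1=-1/32, c2=-1/32)

c0 at macro-step 3 = 1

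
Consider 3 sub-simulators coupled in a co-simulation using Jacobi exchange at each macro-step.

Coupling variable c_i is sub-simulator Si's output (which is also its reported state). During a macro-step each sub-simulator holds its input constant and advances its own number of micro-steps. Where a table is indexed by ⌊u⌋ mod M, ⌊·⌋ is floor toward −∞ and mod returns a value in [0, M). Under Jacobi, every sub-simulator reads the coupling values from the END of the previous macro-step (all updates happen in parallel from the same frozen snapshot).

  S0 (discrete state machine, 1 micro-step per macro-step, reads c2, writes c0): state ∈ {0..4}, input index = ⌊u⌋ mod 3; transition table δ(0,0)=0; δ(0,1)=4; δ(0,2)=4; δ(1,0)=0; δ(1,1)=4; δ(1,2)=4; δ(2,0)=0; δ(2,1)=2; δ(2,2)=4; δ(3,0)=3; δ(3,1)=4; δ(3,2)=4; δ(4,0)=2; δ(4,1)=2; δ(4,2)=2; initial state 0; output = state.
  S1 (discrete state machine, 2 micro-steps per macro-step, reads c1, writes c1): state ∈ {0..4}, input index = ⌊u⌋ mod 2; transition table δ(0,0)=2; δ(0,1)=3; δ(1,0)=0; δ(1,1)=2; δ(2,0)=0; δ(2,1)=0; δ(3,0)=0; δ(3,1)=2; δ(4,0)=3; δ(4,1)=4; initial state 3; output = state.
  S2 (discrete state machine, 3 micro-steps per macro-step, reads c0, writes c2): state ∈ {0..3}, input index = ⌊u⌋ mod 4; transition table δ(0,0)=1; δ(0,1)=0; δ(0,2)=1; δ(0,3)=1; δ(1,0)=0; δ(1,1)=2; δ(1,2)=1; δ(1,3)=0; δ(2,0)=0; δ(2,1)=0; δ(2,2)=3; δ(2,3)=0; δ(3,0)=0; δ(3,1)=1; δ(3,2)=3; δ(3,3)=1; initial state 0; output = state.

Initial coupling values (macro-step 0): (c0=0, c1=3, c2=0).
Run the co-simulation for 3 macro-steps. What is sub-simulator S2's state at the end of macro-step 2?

macro 1: S0 reads c2=0 → after 1×micro: 0; S1 reads c1=3 → after 2×micro: 0; S2 reads c0=0 → after 3×micro: 1 ⇒ (c0=0, c1=0, c2=1)
macro 2: S0 reads c2=1 → after 1×micro: 4; S1 reads c1=0 → after 2×micro: 0; S2 reads c0=0 → after 3×micro: 0 ⇒ (c0=4, c1=0, c2=0)
macro 3: S0 reads c2=0 → after 1×micro: 2; S1 reads c1=0 → after 2×micro: 0; S2 reads c0=4 → after 3×micro: 1 ⇒ (c0=2, c1=0, c2=1)

S2 state at macro-step 2 = 0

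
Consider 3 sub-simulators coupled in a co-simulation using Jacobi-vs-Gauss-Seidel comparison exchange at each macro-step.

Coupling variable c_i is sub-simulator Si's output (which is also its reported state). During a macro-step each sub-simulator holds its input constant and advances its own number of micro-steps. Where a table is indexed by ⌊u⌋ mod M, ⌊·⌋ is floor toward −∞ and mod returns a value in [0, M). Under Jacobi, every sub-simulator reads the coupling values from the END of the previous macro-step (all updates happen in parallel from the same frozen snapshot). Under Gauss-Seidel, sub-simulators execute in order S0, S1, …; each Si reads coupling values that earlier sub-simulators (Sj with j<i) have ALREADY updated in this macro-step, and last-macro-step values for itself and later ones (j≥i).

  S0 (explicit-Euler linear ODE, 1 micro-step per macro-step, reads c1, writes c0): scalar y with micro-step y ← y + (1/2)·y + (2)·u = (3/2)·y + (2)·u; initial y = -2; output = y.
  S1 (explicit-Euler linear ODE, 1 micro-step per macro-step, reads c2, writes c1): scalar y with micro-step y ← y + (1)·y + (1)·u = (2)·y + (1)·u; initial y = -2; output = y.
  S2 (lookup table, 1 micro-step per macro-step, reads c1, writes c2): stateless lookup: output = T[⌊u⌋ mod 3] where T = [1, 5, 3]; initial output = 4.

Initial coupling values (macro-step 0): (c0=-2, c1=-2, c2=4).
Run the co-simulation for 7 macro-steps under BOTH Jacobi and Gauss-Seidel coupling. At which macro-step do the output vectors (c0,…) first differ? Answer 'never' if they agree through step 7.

[Jacobi] macro 1: S0 reads c1=-2 → after 1×micro: -7; S1 reads c2=4 → after 1×micro: 0; S2 reads c1=-2 → after 1×micro: 5 ⇒ (c0=-7, c1=0, c2=5)
[Jacobi] macro 2: S0 reads c1=0 → after 1×micro: -21/2; S1 reads c2=5 → after 1×micro: 5; S2 reads c1=0 → after 1×micro: 1 ⇒ (c0=-21/2, c1=5, c2=1)
[Jacobi] macro 3: S0 reads c1=5 → after 1×micro: -23/4; S1 reads c2=1 → after 1×micro: 11; S2 reads c1=5 → after 1×micro: 3 ⇒ (c0=-23/4, c1=11, c2=3)
[Jacobi] macro 4: S0 reads c1=11 → after 1×micro: 107/8; S1 reads c2=3 → after 1×micro: 25; S2 reads c1=11 → after 1×micro: 3 ⇒ (c0=107/8, c1=25, c2=3)
[Jacobi] macro 5: S0 reads c1=25 → after 1×micro: 1121/16; S1 reads c2=3 → after 1×micro: 53; S2 reads c1=25 → after 1×micro: 5 ⇒ (c0=1121/16, c1=53, c2=5)
[Jacobi] macro 6: S0 reads c1=53 → after 1×micro: 6755/32; S1 reads c2=5 → after 1×micro: 111; S2 reads c1=53 → after 1×micro: 3 ⇒ (c0=6755/32, c1=111, c2=3)
[Jacobi] macro 7: S0 reads c1=111 → after 1×micro: 34473/64; S1 reads c2=3 → after 1×micro: 225; S2 reads c1=111 → after 1×micro: 1 ⇒ (c0=34473/64, c1=225, c2=1)
[Gauss-Seidel] macro 1: S0 reads c1=-2 → after 1×micro: -7; S1 reads c2=4 → after 1×micro: 0; S2 reads c1=0 → after 1×micro: 1 ⇒ (c0=-7, c1=0, c2=1)
[Gauss-Seidel] macro 2: S0 reads c1=0 → after 1×micro: -21/2; S1 reads c2=1 → after 1×micro: 1; S2 reads c1=1 → after 1×micro: 5 ⇒ (c0=-21/2, c1=1, c2=5)
[Gauss-Seidel] macro 3: S0 reads c1=1 → after 1×micro: -55/4; S1 reads c2=5 → after 1×micro: 7; S2 reads c1=7 → after 1×micro: 5 ⇒ (c0=-55/4, c1=7, c2=5)
[Gauss-Seidel] macro 4: S0 reads c1=7 → after 1×micro: -53/8; S1 reads c2=5 → after 1×micro: 19; S2 reads c1=19 → after 1×micro: 5 ⇒ (c0=-53/8, c1=19, c2=5)
[Gauss-Seidel] macro 5: S0 reads c1=19 → after 1×micro: 449/16; S1 reads c2=5 → after 1×micro: 43; S2 reads c1=43 → after 1×micro: 5 ⇒ (c0=449/16, c1=43, c2=5)
[Gauss-Seidel] macro 6: S0 reads c1=43 → after 1×micro: 4099/32; S1 reads c2=5 → after 1×micro: 91; S2 reads c1=91 → after 1×micro: 5 ⇒ (c0=4099/32, c1=91, c2=5)
[Gauss-Seidel] macro 7: S0 reads c1=91 → after 1×micro: 23945/64; S1 reads c2=5 → after 1×micro: 187; S2 reads c1=187 → after 1×micro: 5 ⇒ (c0=23945/64, c1=187, c2=5)

first divergence at macro-step: 1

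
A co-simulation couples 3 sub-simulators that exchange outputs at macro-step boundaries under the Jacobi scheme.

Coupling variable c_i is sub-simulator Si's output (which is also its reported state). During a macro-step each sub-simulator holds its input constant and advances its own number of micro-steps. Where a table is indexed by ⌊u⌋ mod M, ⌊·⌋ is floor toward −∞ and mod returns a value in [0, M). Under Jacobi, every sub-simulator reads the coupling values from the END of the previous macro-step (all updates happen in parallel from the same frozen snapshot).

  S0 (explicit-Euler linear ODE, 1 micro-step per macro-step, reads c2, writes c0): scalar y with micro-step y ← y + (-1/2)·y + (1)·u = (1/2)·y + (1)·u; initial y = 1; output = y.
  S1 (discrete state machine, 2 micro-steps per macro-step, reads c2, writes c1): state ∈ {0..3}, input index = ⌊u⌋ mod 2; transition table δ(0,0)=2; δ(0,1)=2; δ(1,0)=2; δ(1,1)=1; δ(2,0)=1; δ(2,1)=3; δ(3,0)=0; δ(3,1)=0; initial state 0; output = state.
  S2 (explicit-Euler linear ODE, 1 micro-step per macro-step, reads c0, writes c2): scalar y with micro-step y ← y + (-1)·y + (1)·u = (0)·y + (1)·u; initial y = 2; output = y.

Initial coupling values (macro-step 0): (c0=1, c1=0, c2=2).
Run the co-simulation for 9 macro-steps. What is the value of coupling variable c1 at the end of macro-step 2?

c1 at macro-step 2 = 1

macro 1: S0 reads c2=2 → after 1×micro: 5/2; S1 reads c2=2 → after 2×micro: 1; S2 reads c0=1 → after 1×micro: 1 ⇒ (c0=5/2, c1=1, c2=1)
macro 2: S0 reads c2=1 → after 1×micro: 9/4; S1 reads c2=1 → after 2×micro: 1; S2 reads c0=5/2 → after 1×micro: 5/2 ⇒ (c0=9/4, c1=1, c2=5/2)
macro 3: S0 reads c2=5/2 → after 1×micro: 29/8; S1 reads c2=5/2 → after 2×micro: 1; S2 reads c0=9/4 → after 1×micro: 9/4 ⇒ (c0=29/8, c1=1, c2=9/4)
macro 4: S0 reads c2=9/4 → after 1×micro: 65/16; S1 reads c2=9/4 → after 2×micro: 1; S2 reads c0=29/8 → after 1×micro: 29/8 ⇒ (c0=65/16, c1=1, c2=29/8)
macro 5: S0 reads c2=29/8 → after 1×micro: 181/32; S1 reads c2=29/8 → after 2×micro: 1; S2 reads c0=65/16 → after 1×micro: 65/16 ⇒ (c0=181/32, c1=1, c2=65/16)
macro 6: S0 reads c2=65/16 → after 1×micro: 441/64; S1 reads c2=65/16 → after 2×micro: 1; S2 reads c0=181/32 → after 1×micro: 181/32 ⇒ (c0=441/64, c1=1, c2=181/32)
macro 7: S0 reads c2=181/32 → after 1×micro: 1165/128; S1 reads c2=181/32 → after 2×micro: 1; S2 reads c0=441/64 → after 1×micro: 441/64 ⇒ (c0=1165/128, c1=1, c2=441/64)
macro 8: S0 reads c2=441/64 → after 1×micro: 2929/256; S1 reads c2=441/64 → after 2×micro: 1; S2 reads c0=1165/128 → after 1×micro: 1165/128 ⇒ (c0=2929/256, c1=1, c2=1165/128)
macro 9: S0 reads c2=1165/128 → after 1×micro: 7589/512; S1 reads c2=1165/128 → after 2×micro: 1; S2 reads c0=2929/256 → after 1×micro: 2929/256 ⇒ (c0=7589/512, c1=1, c2=2929/256)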